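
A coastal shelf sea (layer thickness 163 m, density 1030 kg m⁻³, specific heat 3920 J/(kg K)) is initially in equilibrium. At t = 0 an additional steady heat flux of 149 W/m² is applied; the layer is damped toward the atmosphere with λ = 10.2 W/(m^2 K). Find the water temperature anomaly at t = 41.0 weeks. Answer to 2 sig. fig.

4.7 K

Areal heat capacity C = ρ c_p D = 1030 × 3920 × 163 = 6.58×10^8 J m⁻² K⁻¹.
τ = C / λ = 6.58×10^8 / 10.2 = 6.45×10^7 s.
Equilibrium anomaly ΔT_eq = F / λ = 149 / 10.2 = 14.6 K.
t = 41.0 weeks = 2.48×10^7 s, so t/τ = 0.384.
ΔT(t) = ΔT_eq (1 − e^(−t/τ)) = 14.6 × (1 − e^−0.384) = 4.66 K.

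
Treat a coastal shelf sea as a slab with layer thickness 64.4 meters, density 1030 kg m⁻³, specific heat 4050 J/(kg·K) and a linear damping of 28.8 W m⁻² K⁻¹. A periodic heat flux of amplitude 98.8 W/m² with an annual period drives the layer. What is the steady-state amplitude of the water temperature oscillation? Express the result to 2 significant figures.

Areal heat capacity C = ρ c_p D = 1030 × 4050 × 64.4 = 2.69×10^8 J/(m²·K).
Angular frequency ω = 2π / T = 2π / 3.15×10^7 s = 1.99×10^-7 s⁻¹.
√((Cω)² + λ²) = √((53.5)² + 28.8²) = 60.8 W/(m²·K).
Amplitude A = F₀ / √((Cω)²+λ²) = 98.8 / 60.8 = 1.63 K.

1.6 K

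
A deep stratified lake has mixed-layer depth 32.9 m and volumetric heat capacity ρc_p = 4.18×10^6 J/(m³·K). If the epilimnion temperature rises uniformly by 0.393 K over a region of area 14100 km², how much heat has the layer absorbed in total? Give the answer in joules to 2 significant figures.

7.6×10^17 J

Areal heat capacity C = ρc_p × D = 4.18×10^6 × 32.9 = 1.38×10^8 J/(m²·K).
Heat per unit area: q = C ΔT = 1.38×10^8 × 0.393 = 5.40×10^7 J/m².
Total heat: Q = q × A = 5.40×10^7 × (14100 × 10⁶ m²) = 7.62×10^17 J.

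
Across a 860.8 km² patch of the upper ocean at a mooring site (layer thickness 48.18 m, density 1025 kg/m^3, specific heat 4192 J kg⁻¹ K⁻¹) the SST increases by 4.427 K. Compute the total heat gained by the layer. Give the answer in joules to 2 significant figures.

7.9×10^17 J

Areal heat capacity C = ρ c_p D = 1025 × 4192 × 48.18 = 2.07×10^8 J m⁻² K⁻¹.
Heat per unit area: q = C ΔT = 2.07×10^8 × 4.427 = 9.16×10^8 J/m².
Total heat: Q = q × A = 9.16×10^8 × (860.8 × 10⁶ m²) = 7.89×10^17 J.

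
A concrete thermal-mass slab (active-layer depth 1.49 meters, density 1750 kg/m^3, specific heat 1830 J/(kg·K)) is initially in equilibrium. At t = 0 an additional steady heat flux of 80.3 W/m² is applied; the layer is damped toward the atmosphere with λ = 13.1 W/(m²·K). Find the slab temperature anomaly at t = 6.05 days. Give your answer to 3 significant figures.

Areal heat capacity C = ρ c_p D = 1750 × 1830 × 1.49 = 4.77×10^6 J/(m^2 K).
τ = C / λ = 4.77×10^6 / 13.1 = 3.64×10^5 s.
Equilibrium anomaly ΔT_eq = F / λ = 80.3 / 13.1 = 6.13 K.
t = 6.05 days = 5.23×10^5 s, so t/τ = 1.44.
ΔT(t) = ΔT_eq (1 − e^(−t/τ)) = 6.13 × (1 − e^−1.44) = 4.67 K.

4.67 K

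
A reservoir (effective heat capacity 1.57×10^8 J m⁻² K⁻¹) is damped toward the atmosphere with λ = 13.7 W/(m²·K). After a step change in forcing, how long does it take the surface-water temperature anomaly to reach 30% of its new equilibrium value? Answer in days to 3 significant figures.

Areal heat capacity C = 1.57×10^8 J m⁻² K⁻¹ (given).
τ = C / λ = 1.57×10^8 / 13.7 = 1.15×10^7 s.
Fraction reached: 1 − e^(−t/τ) = 0.30 ⇒ t = −τ ln(1 − 0.30) = τ × 0.357.
t = 4.09×10^6 s = 47.3 days.

47.3 days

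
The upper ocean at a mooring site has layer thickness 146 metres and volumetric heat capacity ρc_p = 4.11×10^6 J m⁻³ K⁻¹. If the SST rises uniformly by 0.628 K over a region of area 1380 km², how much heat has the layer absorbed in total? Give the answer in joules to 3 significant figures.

5.20×10^17 J

Areal heat capacity C = ρc_p × D = 4.11×10^6 × 146 = 6.00×10^8 J m⁻² K⁻¹.
Heat per unit area: q = C ΔT = 6.00×10^8 × 0.628 = 3.77×10^8 J/m².
Total heat: Q = q × A = 3.77×10^8 × (1380 × 10⁶ m²) = 5.20×10^17 J.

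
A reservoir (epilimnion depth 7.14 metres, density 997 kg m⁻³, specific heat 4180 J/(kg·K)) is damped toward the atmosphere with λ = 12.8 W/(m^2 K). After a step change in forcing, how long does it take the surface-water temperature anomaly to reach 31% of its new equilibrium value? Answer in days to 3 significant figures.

Areal heat capacity C = ρ c_p D = 997 × 4180 × 7.14 = 2.98×10^7 J/(m^2 K).
τ = C / λ = 2.98×10^7 / 12.8 = 2.32×10^6 s.
Fraction reached: 1 − e^(−t/τ) = 0.31 ⇒ t = −τ ln(1 − 0.31) = τ × 0.371.
t = 8.63×10^5 s = 9.98 days.

9.98 days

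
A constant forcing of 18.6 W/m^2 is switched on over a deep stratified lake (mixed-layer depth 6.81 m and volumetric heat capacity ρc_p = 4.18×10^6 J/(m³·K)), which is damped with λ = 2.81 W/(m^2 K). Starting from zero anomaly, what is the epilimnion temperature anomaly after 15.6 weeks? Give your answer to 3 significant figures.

4.01 K

Areal heat capacity C = ρc_p × D = 4.18×10^6 × 6.81 = 2.85×10^7 J/(m^2 K).
τ = C / λ = 2.85×10^7 / 2.81 = 1.01×10^7 s.
Equilibrium anomaly ΔT_eq = F / λ = 18.6 / 2.81 = 6.62 K.
t = 15.6 weeks = 9.43×10^6 s, so t/τ = 0.931.
ΔT(t) = ΔT_eq (1 − e^(−t/τ)) = 6.62 × (1 − e^−0.931) = 4.01 K.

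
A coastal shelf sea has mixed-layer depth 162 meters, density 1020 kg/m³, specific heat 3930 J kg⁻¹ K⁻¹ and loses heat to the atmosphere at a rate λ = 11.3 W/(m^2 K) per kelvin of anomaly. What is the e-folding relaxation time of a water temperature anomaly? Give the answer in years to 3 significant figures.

Areal heat capacity C = ρ c_p D = 1020 × 3930 × 162 = 6.49×10^8 J m⁻² K⁻¹.
Relaxation time τ = C / λ = 6.49×10^8 / 11.3 = 5.75×10^7 s.
In years: 5.75×10^7 s / (3.156×10^7 s/year) = 1.82 years.

1.82 years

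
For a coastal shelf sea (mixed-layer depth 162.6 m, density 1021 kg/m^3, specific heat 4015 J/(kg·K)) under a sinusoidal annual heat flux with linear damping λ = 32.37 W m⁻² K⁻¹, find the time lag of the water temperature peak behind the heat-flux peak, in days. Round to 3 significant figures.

77.4 days

Areal heat capacity C = ρ c_p D = 1021 × 4015 × 162.6 = 6.67×10^8 J/(m²·K).
ω = 2π / 3.15×10^7 s = 1.99×10^-7 s⁻¹.
Phase lag φ = arctan(Cω/λ) = arctan(133/32.37) = 1.33 rad.
Time lag = φ / ω = 1.33 / 1.99×10^-7 = 6.68×10^6 s = 77.4 days.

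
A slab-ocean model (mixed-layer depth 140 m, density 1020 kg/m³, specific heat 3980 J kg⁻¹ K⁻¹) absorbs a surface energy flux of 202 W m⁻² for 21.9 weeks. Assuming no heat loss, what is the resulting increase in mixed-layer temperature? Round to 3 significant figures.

Areal heat capacity C = ρ c_p D = 1020 × 3980 × 140 = 5.68×10^8 J/(m^2 K).
Net heat input Q = F Δt = 202 × (21.9 weeks × 6.048×10^5 s/week) = 2.68×10^9 J/m².
ΔT = Q / C = 2.68×10^9 / 5.68×10^8 = 4.71 K.

4.71 K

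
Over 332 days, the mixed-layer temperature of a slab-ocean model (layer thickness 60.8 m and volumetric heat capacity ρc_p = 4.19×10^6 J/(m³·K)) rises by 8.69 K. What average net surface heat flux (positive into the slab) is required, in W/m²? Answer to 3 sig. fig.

77.2

Areal heat capacity C = ρc_p × D = 4.19×10^6 × 60.8 = 2.55×10^8 J/(m²·K).
Required heat per unit area: Q = C ΔT = 2.55×10^8 × 8.69 = 2.21×10^9 J/m².
Flux F = Q / Δt = 2.21×10^9 / 2.87×10^7 s = 77.2 W/m².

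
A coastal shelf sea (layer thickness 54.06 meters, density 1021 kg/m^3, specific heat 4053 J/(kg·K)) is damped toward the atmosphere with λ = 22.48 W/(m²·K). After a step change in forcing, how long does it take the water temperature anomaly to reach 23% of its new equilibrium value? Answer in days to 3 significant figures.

Areal heat capacity C = ρ c_p D = 1021 × 4053 × 54.06 = 2.24×10^8 J m⁻² K⁻¹.
τ = C / λ = 2.24×10^8 / 22.48 = 9.95×10^6 s.
Fraction reached: 1 − e^(−t/τ) = 0.23 ⇒ t = −τ ln(1 − 0.23) = τ × 0.261.
t = 2.60×10^6 s = 30.1 days.

30.1 days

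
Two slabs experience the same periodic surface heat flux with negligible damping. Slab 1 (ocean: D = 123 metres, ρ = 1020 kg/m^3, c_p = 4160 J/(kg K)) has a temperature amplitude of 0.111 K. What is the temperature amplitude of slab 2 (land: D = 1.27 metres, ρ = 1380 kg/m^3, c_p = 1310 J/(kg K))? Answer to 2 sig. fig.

25 K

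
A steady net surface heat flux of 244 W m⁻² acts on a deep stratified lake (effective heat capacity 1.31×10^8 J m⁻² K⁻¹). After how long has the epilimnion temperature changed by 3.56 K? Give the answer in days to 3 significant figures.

Areal heat capacity C = 1.31×10^8 J m⁻² K⁻¹ (given).
Time required: Δt = C ΔT / F = 1.31×10^8 × 3.56 / 244 = 1.91×10^6 s.
In days: 1.91×10^6 s / (86400 s/day) = 22.1 days.

22.1 days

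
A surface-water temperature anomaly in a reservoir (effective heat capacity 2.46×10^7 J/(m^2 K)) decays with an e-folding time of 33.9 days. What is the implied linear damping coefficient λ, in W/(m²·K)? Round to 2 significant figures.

8.4

Areal heat capacity C = 2.46×10^7 J/(m^2 K) (given).
τ = 33.9 days = 2.93×10^6 s.
λ = C / τ = 2.46×10^7 / 2.93×10^6 = 8.40 W/(m²·K).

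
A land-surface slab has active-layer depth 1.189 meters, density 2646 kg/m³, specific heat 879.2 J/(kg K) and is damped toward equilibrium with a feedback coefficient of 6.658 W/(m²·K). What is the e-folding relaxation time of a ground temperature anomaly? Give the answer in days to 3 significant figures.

Areal heat capacity C = ρ c_p D = 2646 × 879.2 × 1.189 = 2.77×10^6 J/(m²·K).
Relaxation time τ = C / λ = 2.77×10^6 / 6.658 = 4.15×10^5 s.
In days: 4.15×10^5 s / (86400 s/day) = 4.81 days.

4.81 days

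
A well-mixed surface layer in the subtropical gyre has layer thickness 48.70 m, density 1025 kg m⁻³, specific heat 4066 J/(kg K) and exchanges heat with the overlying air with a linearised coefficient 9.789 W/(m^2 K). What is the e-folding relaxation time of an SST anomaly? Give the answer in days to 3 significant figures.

Areal heat capacity C = ρ c_p D = 1025 × 4066 × 48.70 = 2.03×10^8 J m⁻² K⁻¹.
Relaxation time τ = C / λ = 2.03×10^8 / 9.789 = 2.07×10^7 s.
In days: 2.07×10^7 s / (86400 s/day) = 240 days.

240 days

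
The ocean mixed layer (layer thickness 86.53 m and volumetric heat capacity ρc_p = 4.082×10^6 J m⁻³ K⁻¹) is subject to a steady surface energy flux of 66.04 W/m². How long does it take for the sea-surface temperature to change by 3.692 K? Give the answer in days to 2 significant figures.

Areal heat capacity C = ρc_p × D = 4.082×10^6 × 86.53 = 3.53×10^8 J/(m^2 K).
Time required: Δt = C ΔT / F = 3.53×10^8 × 3.692 / 66.04 = 1.97×10^7 s.
In days: 1.97×10^7 s / (86400 s/day) = 229 days.

230 days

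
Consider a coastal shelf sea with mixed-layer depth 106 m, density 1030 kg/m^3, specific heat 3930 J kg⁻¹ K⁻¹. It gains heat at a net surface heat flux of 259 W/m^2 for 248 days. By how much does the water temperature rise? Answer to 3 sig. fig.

Areal heat capacity C = ρ c_p D = 1030 × 3930 × 106 = 4.29×10^8 J/(m^2 K).
Net heat input Q = F Δt = 259 × (248 days × 86400 s/day) = 5.55×10^9 J/m².
ΔT = Q / C = 5.55×10^9 / 4.29×10^8 = 12.9 K.

12.9 K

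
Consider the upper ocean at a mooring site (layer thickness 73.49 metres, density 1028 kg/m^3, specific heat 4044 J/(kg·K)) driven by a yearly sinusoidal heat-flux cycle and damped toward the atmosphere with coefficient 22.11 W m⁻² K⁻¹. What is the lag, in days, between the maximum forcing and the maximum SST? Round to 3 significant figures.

Areal heat capacity C = ρ c_p D = 1028 × 4044 × 73.49 = 3.06×10^8 J/(m^2 K).
ω = 2π / 3.15×10^7 s = 1.99×10^-7 s⁻¹.
Phase lag φ = arctan(Cω/λ) = arctan(60.9/22.11) = 1.22 rad.
Time lag = φ / ω = 1.22 / 1.99×10^-7 = 6.14×10^6 s = 71.0 days.

71.0 days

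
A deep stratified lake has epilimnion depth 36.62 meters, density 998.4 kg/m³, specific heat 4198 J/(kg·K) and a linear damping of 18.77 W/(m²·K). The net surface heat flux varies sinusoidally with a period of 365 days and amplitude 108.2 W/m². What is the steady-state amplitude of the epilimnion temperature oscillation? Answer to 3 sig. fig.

Areal heat capacity C = ρ c_p D = 998.4 × 4198 × 36.62 = 1.53×10^8 J m⁻² K⁻¹.
Angular frequency ω = 2π / T = 2π / 3.15×10^7 s = 1.99×10^-7 s⁻¹.
√((Cω)² + λ²) = √((30.6)² + 18.77²) = 35.9 W/(m²·K).
Amplitude A = F₀ / √((Cω)²+λ²) = 108.2 / 35.9 = 3.02 K.

3.02 K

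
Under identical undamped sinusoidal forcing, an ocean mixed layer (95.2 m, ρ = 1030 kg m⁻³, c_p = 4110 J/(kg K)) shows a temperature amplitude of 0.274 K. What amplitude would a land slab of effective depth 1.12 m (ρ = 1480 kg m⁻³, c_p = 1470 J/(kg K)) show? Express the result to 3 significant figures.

45.3 K

C_ocean = 4.03×10^8 J/(m²·K); C_land = 2.44×10^6 J/(m²·K).
A ∝ 1/C ⇒ A_land = A_ocean × C_ocean/C_land = 0.274 × 165 = 45.3 K.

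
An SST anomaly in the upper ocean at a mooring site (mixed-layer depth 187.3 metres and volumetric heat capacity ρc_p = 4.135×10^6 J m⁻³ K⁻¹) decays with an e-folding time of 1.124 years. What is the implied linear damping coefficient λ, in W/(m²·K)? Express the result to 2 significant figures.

22

Areal heat capacity C = ρc_p × D = 4.135×10^6 × 187.3 = 7.74×10^8 J/(m²·K).
τ = 1.124 years = 3.55×10^7 s.
λ = C / τ = 7.74×10^8 / 3.55×10^7 = 21.8 W/(m²·K).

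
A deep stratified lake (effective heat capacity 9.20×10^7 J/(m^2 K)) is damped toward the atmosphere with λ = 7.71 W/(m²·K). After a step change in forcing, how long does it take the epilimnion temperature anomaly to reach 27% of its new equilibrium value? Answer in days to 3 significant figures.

43.5 days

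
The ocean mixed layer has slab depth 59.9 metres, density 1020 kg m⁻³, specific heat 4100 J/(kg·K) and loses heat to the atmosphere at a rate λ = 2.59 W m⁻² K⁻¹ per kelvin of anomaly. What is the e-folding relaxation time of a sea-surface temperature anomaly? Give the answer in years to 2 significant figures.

3.1 years

Areal heat capacity C = ρ c_p D = 1020 × 4100 × 59.9 = 2.51×10^8 J/(m²·K).
Relaxation time τ = C / λ = 2.51×10^8 / 2.59 = 9.67×10^7 s.
In years: 9.67×10^7 s / (3.156×10^7 s/year) = 3.06 years.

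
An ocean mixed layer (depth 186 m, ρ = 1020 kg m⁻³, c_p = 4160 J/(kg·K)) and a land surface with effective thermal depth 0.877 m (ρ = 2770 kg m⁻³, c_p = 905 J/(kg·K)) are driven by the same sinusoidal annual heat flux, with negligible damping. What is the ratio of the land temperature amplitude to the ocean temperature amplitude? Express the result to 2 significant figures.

360

C_ocean = 1020 × 4160 × 186 = 7.89×10^8 J/(m²·K).
C_land = 2770 × 905 × 0.877 = 2.20×10^6 J/(m²·K).
Undamped amplitude ∝ 1/C, so A_land/A_ocean = C_ocean/C_land = 359.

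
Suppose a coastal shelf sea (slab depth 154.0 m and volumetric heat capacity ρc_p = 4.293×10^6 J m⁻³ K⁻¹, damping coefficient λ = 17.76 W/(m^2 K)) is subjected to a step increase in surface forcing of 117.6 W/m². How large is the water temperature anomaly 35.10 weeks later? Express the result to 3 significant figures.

2.88 K

Areal heat capacity C = ρc_p × D = 4.293×10^6 × 154.0 = 6.61×10^8 J m⁻² K⁻¹.
τ = C / λ = 6.61×10^8 / 17.76 = 3.72×10^7 s.
Equilibrium anomaly ΔT_eq = F / λ = 117.6 / 17.76 = 6.62 K.
t = 35.10 weeks = 2.12×10^7 s, so t/τ = 0.570.
ΔT(t) = ΔT_eq (1 − e^(−t/τ)) = 6.62 × (1 − e^−0.570) = 2.88 K.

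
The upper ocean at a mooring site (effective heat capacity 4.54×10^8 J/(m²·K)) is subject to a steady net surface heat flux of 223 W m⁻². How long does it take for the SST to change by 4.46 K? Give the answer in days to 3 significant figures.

105 days

Areal heat capacity C = 4.54×10^8 J/(m²·K) (given).
Time required: Δt = C ΔT / F = 4.54×10^8 × 4.46 / 223 = 9.08×10^6 s.
In days: 9.08×10^6 s / (86400 s/day) = 105 days.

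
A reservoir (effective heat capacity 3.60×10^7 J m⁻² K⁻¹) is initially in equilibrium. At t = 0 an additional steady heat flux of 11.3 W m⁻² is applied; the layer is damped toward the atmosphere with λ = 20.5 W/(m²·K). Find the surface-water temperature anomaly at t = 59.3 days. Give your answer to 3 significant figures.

0.521 K

Areal heat capacity C = 3.60×10^7 J m⁻² K⁻¹ (given).
τ = C / λ = 3.60×10^7 / 20.5 = 1.76×10^6 s.
Equilibrium anomaly ΔT_eq = F / λ = 11.3 / 20.5 = 0.551 K.
t = 59.3 days = 5.12×10^6 s, so t/τ = 2.92.
ΔT(t) = ΔT_eq (1 − e^(−t/τ)) = 0.551 × (1 − e^−2.92) = 0.521 K.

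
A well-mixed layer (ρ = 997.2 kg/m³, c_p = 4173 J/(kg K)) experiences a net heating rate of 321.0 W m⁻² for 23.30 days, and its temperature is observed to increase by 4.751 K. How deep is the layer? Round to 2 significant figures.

33 m

Heat input Q = F Δt = 321.0 × 2.01×10^6 s = 6.46×10^8 J/m².
Required areal heat capacity C = Q / ΔT = 1.36×10^8 J/(m²·K).
Depth D = C / (ρ c_p) = 1.36×10^8 / (997.2 × 4173) = 32.7 m.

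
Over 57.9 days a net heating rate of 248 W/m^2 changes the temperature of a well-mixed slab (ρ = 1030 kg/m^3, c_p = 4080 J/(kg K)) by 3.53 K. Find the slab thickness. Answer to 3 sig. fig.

83.6 m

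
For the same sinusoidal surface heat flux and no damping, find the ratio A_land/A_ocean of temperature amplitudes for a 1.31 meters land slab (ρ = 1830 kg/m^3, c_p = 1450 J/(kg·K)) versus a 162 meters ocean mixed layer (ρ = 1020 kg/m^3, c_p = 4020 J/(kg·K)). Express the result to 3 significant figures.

C_ocean = 1020 × 4020 × 162 = 6.64×10^8 J/(m²·K).
C_land = 1830 × 1450 × 1.31 = 3.48×10^6 J/(m²·K).
Undamped amplitude ∝ 1/C, so A_land/A_ocean = C_ocean/C_land = 191.

191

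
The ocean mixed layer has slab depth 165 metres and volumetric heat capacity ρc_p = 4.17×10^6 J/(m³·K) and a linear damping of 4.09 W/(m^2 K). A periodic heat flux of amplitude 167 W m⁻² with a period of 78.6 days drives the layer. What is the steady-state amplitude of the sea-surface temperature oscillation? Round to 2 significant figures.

0.26 K

Areal heat capacity C = ρc_p × D = 4.17×10^6 × 165 = 6.88×10^8 J/(m^2 K).
Angular frequency ω = 2π / T = 2π / 6.79×10^6 s = 9.25×10^-7 s⁻¹.
√((Cω)² + λ²) = √((637)² + 4.09²) = 637 W/(m²·K).
Amplitude A = F₀ / √((Cω)²+λ²) = 167 / 637 = 0.262 K.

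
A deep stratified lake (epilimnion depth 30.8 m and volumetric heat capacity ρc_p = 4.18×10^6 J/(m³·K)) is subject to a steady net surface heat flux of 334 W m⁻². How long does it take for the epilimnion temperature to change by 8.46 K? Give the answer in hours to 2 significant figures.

910 hours

Areal heat capacity C = ρc_p × D = 4.18×10^6 × 30.8 = 1.29×10^8 J/(m²·K).
Time required: Δt = C ΔT / F = 1.29×10^8 × 8.46 / 334 = 3.26×10^6 s.
In hours: 3.26×10^6 s / (3600 s/hour) = 906 hours.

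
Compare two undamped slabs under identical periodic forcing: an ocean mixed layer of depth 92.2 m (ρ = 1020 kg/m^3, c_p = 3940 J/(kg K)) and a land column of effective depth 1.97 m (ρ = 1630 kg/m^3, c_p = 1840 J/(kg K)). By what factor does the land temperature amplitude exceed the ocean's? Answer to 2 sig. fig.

C_ocean = 1020 × 3940 × 92.2 = 3.71×10^8 J/(m²·K).
C_land = 1630 × 1840 × 1.97 = 5.91×10^6 J/(m²·K).
Undamped amplitude ∝ 1/C, so A_land/A_ocean = C_ocean/C_land = 62.7.

63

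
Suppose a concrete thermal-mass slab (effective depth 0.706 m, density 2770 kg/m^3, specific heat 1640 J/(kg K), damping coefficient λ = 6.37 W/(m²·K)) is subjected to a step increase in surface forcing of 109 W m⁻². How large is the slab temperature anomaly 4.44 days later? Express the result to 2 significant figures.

Areal heat capacity C = ρ c_p D = 2770 × 1640 × 0.706 = 3.21×10^6 J/(m^2 K).
τ = C / λ = 3.21×10^6 / 6.37 = 5.03×10^5 s.
Equilibrium anomaly ΔT_eq = F / λ = 109 / 6.37 = 17.1 K.
t = 4.44 days = 3.84×10^5 s, so t/τ = 0.762.
ΔT(t) = ΔT_eq (1 − e^(−t/τ)) = 17.1 × (1 − e^−0.762) = 9.12 K.

9.1 K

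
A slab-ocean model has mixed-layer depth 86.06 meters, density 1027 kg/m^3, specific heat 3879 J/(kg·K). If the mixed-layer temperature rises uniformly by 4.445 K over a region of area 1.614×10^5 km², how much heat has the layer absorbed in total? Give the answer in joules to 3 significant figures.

2.46×10^20 J

Areal heat capacity C = ρ c_p D = 1027 × 3879 × 86.06 = 3.43×10^8 J m⁻² K⁻¹.
Heat per unit area: q = C ΔT = 3.43×10^8 × 4.445 = 1.52×10^9 J/m².
Total heat: Q = q × A = 1.52×10^9 × (1.614×10^5 × 10⁶ m²) = 2.46×10^20 J.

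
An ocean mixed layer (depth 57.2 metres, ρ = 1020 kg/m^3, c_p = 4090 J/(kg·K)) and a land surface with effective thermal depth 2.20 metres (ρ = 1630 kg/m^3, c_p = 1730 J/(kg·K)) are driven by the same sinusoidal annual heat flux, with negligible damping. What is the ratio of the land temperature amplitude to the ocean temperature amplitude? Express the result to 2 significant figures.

C_ocean = 1020 × 4090 × 57.2 = 2.39×10^8 J/(m²·K).
C_land = 1630 × 1730 × 2.20 = 6.20×10^6 J/(m²·K).
Undamped amplitude ∝ 1/C, so A_land/A_ocean = C_ocean/C_land = 38.5.

38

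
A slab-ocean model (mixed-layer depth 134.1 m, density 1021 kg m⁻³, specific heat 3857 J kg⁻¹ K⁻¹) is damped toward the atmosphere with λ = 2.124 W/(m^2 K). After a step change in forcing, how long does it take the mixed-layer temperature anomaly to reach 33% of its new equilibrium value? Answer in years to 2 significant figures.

Areal heat capacity C = ρ c_p D = 1021 × 3857 × 134.1 = 5.28×10^8 J m⁻² K⁻¹.
τ = C / λ = 5.28×10^8 / 2.124 = 2.49×10^8 s.
Fraction reached: 1 − e^(−t/τ) = 0.33 ⇒ t = −τ ln(1 − 0.33) = τ × 0.400.
t = 9.96×10^7 s = 3.16 years.

3.2 years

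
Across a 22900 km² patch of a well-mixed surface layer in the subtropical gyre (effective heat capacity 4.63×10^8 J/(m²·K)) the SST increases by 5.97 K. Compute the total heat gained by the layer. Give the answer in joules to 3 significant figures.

6.33×10^19 J

Areal heat capacity C = 4.63×10^8 J/(m²·K) (given).
Heat per unit area: q = C ΔT = 4.63×10^8 × 5.97 = 2.76×10^9 J/m².
Total heat: Q = q × A = 2.76×10^9 × (22900 × 10⁶ m²) = 6.33×10^19 J.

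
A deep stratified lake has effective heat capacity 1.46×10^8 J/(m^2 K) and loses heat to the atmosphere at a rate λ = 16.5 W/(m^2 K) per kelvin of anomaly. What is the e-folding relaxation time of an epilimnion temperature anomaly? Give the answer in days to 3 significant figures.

102 days

Areal heat capacity C = 1.46×10^8 J/(m^2 K) (given).
Relaxation time τ = C / λ = 1.46×10^8 / 16.5 = 8.85×10^6 s.
In days: 8.85×10^6 s / (86400 s/day) = 102 days.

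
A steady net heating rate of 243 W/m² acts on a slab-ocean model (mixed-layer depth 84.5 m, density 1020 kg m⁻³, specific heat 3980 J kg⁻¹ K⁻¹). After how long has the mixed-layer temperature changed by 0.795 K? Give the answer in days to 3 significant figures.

Areal heat capacity C = ρ c_p D = 1020 × 3980 × 84.5 = 3.43×10^8 J/(m^2 K).
Time required: Δt = C ΔT / F = 3.43×10^8 × 0.795 / 243 = 1.12×10^6 s.
In days: 1.12×10^6 s / (86400 s/day) = 13.0 days.

13.0 days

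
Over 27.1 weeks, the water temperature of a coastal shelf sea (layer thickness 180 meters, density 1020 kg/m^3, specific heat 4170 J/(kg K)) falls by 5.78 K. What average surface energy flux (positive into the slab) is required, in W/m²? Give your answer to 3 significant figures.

Areal heat capacity C = ρ c_p D = 1020 × 4170 × 180 = 7.66×10^8 J/(m^2 K).
Required heat per unit area: Q = C ΔT = 7.66×10^8 × -5.78 = -4.43×10^9 J/m².
Flux F = Q / Δt = -4.43×10^9 / 1.64×10^7 s = -270 W/m².

-270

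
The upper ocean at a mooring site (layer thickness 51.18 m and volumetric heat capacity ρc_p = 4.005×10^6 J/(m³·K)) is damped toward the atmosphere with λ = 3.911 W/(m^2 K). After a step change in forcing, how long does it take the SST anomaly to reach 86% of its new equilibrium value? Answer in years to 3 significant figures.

Areal heat capacity C = ρc_p × D = 4.005×10^6 × 51.18 = 2.05×10^8 J/(m^2 K).
τ = C / λ = 2.05×10^8 / 3.911 = 5.24×10^7 s.
Fraction reached: 1 − e^(−t/τ) = 0.86 ⇒ t = −τ ln(1 − 0.86) = τ × 1.97.
t = 1.03×10^8 s = 3.27 years.

3.27 years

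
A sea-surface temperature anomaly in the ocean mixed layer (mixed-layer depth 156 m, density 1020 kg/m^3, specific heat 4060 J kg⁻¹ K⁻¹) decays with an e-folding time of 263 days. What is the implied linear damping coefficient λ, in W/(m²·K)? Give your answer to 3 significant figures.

Areal heat capacity C = ρ c_p D = 1020 × 4060 × 156 = 6.46×10^8 J/(m²·K).
τ = 263 days = 2.27×10^7 s.
λ = C / τ = 6.46×10^8 / 2.27×10^7 = 28.4 W/(m²·K).

28.4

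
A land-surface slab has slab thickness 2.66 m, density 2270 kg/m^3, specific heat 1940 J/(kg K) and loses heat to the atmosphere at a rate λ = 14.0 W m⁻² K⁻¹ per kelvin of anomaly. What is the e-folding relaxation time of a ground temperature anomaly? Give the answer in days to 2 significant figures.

9.7 days

Areal heat capacity C = ρ c_p D = 2270 × 1940 × 2.66 = 1.17×10^7 J/(m²·K).
Relaxation time τ = C / λ = 1.17×10^7 / 14.0 = 8.37×10^5 s.
In days: 8.37×10^5 s / (86400 s/day) = 9.68 days.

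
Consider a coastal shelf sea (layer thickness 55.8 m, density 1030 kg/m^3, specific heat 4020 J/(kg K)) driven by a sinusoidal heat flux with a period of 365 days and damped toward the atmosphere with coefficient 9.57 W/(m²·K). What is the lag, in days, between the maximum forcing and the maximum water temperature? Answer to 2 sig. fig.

Areal heat capacity C = ρ c_p D = 1030 × 4020 × 55.8 = 2.31×10^8 J/(m^2 K).
ω = 2π / 3.15×10^7 s = 1.99×10^-7 s⁻¹.
Phase lag φ = arctan(Cω/λ) = arctan(46.0/9.57) = 1.37 rad.
Time lag = φ / ω = 1.37 / 1.99×10^-7 = 6.86×10^6 s = 79.3 days.

79 days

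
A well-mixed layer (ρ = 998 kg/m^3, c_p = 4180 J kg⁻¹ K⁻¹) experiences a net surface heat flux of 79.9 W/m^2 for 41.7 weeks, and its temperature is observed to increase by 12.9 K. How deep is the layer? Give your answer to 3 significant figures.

37.4 m

Heat input Q = F Δt = 79.9 × 2.52×10^7 s = 2.02×10^9 J/m².
Required areal heat capacity C = Q / ΔT = 1.56×10^8 J/(m²·K).
Depth D = C / (ρ c_p) = 1.56×10^8 / (998 × 4180) = 37.4 m.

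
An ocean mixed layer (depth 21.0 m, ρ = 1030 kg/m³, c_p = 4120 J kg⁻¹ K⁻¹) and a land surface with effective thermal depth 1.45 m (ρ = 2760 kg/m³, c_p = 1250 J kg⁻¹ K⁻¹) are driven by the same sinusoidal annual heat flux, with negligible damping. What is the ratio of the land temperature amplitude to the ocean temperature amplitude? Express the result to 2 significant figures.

C_ocean = 1030 × 4120 × 21.0 = 8.91×10^7 J/(m²·K).
C_land = 2760 × 1250 × 1.45 = 5.00×10^6 J/(m²·K).
Undamped amplitude ∝ 1/C, so A_land/A_ocean = C_ocean/C_land = 17.8.

18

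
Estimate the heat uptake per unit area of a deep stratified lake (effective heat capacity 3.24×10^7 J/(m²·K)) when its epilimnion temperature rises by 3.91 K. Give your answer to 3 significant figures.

Areal heat capacity C = 3.24×10^7 J/(m²·K) (given).
ΔQ = C ΔT = 3.24×10^7 × 3.91 = 1.27×10^8 J/m².

1.27×10^8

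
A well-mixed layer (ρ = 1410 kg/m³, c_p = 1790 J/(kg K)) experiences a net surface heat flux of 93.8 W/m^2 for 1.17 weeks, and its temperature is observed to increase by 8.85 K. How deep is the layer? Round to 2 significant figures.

3.0 m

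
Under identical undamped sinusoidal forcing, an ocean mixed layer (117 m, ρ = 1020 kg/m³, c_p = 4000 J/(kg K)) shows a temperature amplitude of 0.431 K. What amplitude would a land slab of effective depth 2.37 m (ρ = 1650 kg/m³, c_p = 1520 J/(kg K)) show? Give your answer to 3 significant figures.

C_ocean = 4.77×10^8 J/(m²·K); C_land = 5.94×10^6 J/(m²·K).
A ∝ 1/C ⇒ A_land = A_ocean × C_ocean/C_land = 0.431 × 80.3 = 34.6 K.

34.6 K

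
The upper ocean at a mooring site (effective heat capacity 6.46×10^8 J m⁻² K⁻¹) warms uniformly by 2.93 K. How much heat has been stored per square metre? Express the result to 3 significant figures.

Areal heat capacity C = 6.46×10^8 J m⁻² K⁻¹ (given).
ΔQ = C ΔT = 6.46×10^8 × 2.93 = 1.89×10^9 J/m².

1.89×10^9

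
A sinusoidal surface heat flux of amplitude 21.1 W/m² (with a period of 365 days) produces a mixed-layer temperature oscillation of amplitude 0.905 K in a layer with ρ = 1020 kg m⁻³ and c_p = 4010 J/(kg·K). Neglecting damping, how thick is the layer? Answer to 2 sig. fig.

ω = 2π / 3.15×10^7 s = 1.99×10^-7 s⁻¹.
Required C = F₀ / (A ω) = 21.1 / (0.905 × 1.99×10^-7) = 1.17×10^8 J/(m²·K).
D = C / (ρ c_p) = 1.17×10^8 / (1020 × 4010) = 28.6 m.

29 m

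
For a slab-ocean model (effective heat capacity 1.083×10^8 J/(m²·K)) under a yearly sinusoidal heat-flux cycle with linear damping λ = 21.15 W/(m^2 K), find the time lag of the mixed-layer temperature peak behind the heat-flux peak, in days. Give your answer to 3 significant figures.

46.2 days

Areal heat capacity C = 1.083×10^8 J/(m²·K) (given).
ω = 2π / 3.15×10^7 s = 1.99×10^-7 s⁻¹.
Phase lag φ = arctan(Cω/λ) = arctan(21.6/21.15) = 0.795 rad.
Time lag = φ / ω = 0.795 / 1.99×10^-7 = 3.99×10^6 s = 46.2 days.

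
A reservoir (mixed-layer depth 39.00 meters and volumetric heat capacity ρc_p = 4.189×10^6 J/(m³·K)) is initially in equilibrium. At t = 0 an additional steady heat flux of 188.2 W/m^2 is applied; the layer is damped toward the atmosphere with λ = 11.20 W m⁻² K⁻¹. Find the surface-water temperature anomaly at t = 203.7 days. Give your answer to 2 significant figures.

Areal heat capacity C = ρc_p × D = 4.189×10^6 × 39.00 = 1.63×10^8 J/(m^2 K).
τ = C / λ = 1.63×10^8 / 11.20 = 1.46×10^7 s.
Equilibrium anomaly ΔT_eq = F / λ = 188.2 / 11.20 = 16.8 K.
t = 203.7 days = 1.76×10^7 s, so t/τ = 1.21.
ΔT(t) = ΔT_eq (1 − e^(−t/τ)) = 16.8 × (1 − e^−1.21) = 11.8 K.

12 K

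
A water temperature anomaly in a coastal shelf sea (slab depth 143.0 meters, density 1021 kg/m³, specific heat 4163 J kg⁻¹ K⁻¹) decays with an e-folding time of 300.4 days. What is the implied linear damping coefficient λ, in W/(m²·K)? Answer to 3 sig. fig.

Areal heat capacity C = ρ c_p D = 1021 × 4163 × 143.0 = 6.08×10^8 J/(m²·K).
τ = 300.4 days = 2.60×10^7 s.
λ = C / τ = 6.08×10^8 / 2.60×10^7 = 23.4 W/(m²·K).

23.4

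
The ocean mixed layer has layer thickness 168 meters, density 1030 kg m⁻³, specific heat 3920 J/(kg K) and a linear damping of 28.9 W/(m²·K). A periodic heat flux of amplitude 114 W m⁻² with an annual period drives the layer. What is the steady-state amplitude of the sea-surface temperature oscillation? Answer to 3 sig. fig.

0.825 K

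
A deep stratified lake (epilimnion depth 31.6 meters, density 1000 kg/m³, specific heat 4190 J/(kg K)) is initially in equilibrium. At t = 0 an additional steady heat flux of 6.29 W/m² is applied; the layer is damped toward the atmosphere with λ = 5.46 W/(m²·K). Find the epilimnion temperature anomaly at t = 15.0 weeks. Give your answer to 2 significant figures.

Areal heat capacity C = ρ c_p D = 1000 × 4190 × 31.6 = 1.32×10^8 J/(m²·K).
τ = C / λ = 1.32×10^8 / 5.46 = 2.42×10^7 s.
Equilibrium anomaly ΔT_eq = F / λ = 6.29 / 5.46 = 1.15 K.
t = 15.0 weeks = 9.07×10^6 s, so t/τ = 0.374.
ΔT(t) = ΔT_eq (1 − e^(−t/τ)) = 1.15 × (1 − e^−0.374) = 0.360 K.

0.36 K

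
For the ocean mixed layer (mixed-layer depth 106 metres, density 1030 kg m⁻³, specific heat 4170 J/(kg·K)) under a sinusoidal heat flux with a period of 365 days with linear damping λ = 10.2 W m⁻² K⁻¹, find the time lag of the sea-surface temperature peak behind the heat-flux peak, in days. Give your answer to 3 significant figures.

84.7 days

Areal heat capacity C = ρ c_p D = 1030 × 4170 × 106 = 4.55×10^8 J/(m^2 K).
ω = 2π / 3.15×10^7 s = 1.99×10^-7 s⁻¹.
Phase lag φ = arctan(Cω/λ) = arctan(90.7/10.2) = 1.46 rad.
Time lag = φ / ω = 1.46 / 1.99×10^-7 = 7.32×10^6 s = 84.7 days.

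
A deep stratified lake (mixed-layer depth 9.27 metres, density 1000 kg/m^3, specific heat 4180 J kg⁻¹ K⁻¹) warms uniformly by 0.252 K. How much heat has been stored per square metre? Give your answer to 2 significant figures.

9.8×10^6

Areal heat capacity C = ρ c_p D = 1000 × 4180 × 9.27 = 3.87×10^7 J/(m^2 K).
ΔQ = C ΔT = 3.87×10^7 × 0.252 = 9.76×10^6 J/m².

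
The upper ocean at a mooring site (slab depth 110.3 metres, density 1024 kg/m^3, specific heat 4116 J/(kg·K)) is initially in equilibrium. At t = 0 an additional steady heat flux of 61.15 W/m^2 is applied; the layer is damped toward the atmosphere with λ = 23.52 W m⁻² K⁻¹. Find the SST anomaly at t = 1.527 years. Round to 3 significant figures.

2.37 K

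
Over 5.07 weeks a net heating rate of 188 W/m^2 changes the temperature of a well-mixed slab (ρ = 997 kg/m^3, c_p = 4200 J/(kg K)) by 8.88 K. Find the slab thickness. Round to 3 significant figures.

15.5 m

Heat input Q = F Δt = 188 × 3.07×10^6 s = 5.76×10^8 J/m².
Required areal heat capacity C = Q / ΔT = 6.49×10^7 J/(m²·K).
Depth D = C / (ρ c_p) = 6.49×10^7 / (997 × 4200) = 15.5 m.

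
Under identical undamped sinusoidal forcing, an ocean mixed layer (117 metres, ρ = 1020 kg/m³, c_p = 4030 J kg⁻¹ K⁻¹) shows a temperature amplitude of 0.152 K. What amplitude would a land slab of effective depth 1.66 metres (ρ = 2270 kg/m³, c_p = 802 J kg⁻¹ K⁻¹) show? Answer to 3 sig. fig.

24.2 K

C_ocean = 4.81×10^8 J/(m²·K); C_land = 3.02×10^6 J/(m²·K).
A ∝ 1/C ⇒ A_land = A_ocean × C_ocean/C_land = 0.152 × 159 = 24.2 K.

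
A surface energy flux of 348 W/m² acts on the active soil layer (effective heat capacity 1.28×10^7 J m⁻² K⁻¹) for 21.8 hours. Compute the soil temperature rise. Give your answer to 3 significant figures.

Areal heat capacity C = 1.28×10^7 J m⁻² K⁻¹ (given).
Net heat input Q = F Δt = 348 × (21.8 hours × 3600 s/hour) = 2.73×10^7 J/m².
ΔT = Q / C = 2.73×10^7 / 1.28×10^7 = 2.13 K.

2.13 K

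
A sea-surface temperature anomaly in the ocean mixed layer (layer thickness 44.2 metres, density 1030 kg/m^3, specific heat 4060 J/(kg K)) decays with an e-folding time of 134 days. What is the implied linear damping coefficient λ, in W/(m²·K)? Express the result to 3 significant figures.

Areal heat capacity C = ρ c_p D = 1030 × 4060 × 44.2 = 1.85×10^8 J m⁻² K⁻¹.
τ = 134 days = 1.16×10^7 s.
λ = C / τ = 1.85×10^8 / 1.16×10^7 = 16.0 W/(m²·K).

16.0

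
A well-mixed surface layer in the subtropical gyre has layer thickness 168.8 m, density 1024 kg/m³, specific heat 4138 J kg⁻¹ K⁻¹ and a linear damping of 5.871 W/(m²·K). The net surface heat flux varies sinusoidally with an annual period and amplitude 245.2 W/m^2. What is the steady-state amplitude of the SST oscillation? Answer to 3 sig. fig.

1.72 K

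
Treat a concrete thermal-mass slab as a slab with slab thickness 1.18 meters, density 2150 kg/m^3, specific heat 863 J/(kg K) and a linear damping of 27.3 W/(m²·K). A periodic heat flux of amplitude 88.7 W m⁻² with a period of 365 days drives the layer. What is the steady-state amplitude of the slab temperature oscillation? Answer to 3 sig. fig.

3.25 K

Areal heat capacity C = ρ c_p D = 2150 × 863 × 1.18 = 2.19×10^6 J/(m²·K).
Angular frequency ω = 2π / T = 2π / 3.15×10^7 s = 1.99×10^-7 s⁻¹.
√((Cω)² + λ²) = √((0.436)² + 27.3²) = 27.3 W/(m²·K).
Amplitude A = F₀ / √((Cω)²+λ²) = 88.7 / 27.3 = 3.25 K.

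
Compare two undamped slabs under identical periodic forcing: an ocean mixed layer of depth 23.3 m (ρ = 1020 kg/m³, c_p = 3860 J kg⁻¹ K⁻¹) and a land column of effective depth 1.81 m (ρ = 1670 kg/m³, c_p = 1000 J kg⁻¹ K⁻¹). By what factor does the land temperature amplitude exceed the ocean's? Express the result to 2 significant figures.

30

C_ocean = 1020 × 3860 × 23.3 = 9.17×10^7 J/(m²·K).
C_land = 1670 × 1000 × 1.81 = 3.02×10^6 J/(m²·K).
Undamped amplitude ∝ 1/C, so A_land/A_ocean = C_ocean/C_land = 30.3.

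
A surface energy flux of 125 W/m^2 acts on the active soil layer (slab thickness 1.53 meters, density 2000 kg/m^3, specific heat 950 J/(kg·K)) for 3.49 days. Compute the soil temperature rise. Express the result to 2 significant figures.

Areal heat capacity C = ρ c_p D = 2000 × 950 × 1.53 = 2.91×10^6 J m⁻² K⁻¹.
Net heat input Q = F Δt = 125 × (3.49 days × 86400 s/day) = 3.77×10^7 J/m².
ΔT = Q / C = 3.77×10^7 / 2.91×10^6 = 13.0 K.

13 K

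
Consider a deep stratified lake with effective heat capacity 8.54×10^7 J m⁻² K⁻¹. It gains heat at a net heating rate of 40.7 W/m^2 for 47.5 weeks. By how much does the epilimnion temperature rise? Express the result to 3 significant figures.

Areal heat capacity C = 8.54×10^7 J m⁻² K⁻¹ (given).
Net heat input Q = F Δt = 40.7 × (47.5 weeks × 6.048×10^5 s/week) = 1.17×10^9 J/m².
ΔT = Q / C = 1.17×10^9 / 8.54×10^7 = 13.7 K.

13.7 K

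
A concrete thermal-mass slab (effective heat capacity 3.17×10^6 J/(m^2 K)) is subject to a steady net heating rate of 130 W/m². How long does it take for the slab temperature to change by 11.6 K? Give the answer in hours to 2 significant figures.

Areal heat capacity C = 3.17×10^6 J/(m^2 K) (given).
Time required: Δt = C ΔT / F = 3.17×10^6 × 11.6 / 130 = 2.83×10^5 s.
In hours: 2.83×10^5 s / (3600 s/hour) = 78.6 hours.

79 hours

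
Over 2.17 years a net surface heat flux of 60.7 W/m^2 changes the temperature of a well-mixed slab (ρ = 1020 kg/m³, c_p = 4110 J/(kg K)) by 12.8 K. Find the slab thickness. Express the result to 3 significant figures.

77.5 m

Heat input Q = F Δt = 60.7 × 6.85×10^7 s = 4.16×10^9 J/m².
Required areal heat capacity C = Q / ΔT = 3.25×10^8 J/(m²·K).
Depth D = C / (ρ c_p) = 3.25×10^8 / (1020 × 4110) = 77.5 m.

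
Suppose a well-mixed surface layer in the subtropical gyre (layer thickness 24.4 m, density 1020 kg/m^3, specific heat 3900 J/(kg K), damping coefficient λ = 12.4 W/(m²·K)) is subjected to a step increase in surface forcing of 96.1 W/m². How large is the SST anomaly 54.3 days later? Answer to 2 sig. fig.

3.5 K

Areal heat capacity C = ρ c_p D = 1020 × 3900 × 24.4 = 9.71×10^7 J m⁻² K⁻¹.
τ = C / λ = 9.71×10^7 / 12.4 = 7.83×10^6 s.
Equilibrium anomaly ΔT_eq = F / λ = 96.1 / 12.4 = 7.75 K.
t = 54.3 days = 4.69×10^6 s, so t/τ = 0.599.
ΔT(t) = ΔT_eq (1 − e^(−t/τ)) = 7.75 × (1 − e^−0.599) = 3.49 K.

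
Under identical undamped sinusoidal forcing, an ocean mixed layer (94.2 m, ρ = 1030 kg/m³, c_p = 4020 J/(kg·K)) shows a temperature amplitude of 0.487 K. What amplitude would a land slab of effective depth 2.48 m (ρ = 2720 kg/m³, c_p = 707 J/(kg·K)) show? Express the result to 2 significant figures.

C_ocean = 3.90×10^8 J/(m²·K); C_land = 4.77×10^6 J/(m²·K).
A ∝ 1/C ⇒ A_land = A_ocean × C_ocean/C_land = 0.487 × 81.8 = 39.8 K.

40 K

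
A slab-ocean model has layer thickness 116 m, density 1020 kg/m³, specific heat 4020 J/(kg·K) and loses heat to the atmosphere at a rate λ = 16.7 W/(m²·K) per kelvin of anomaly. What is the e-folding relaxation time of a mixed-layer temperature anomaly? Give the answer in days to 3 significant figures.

Areal heat capacity C = ρ c_p D = 1020 × 4020 × 116 = 4.76×10^8 J/(m^2 K).
Relaxation time τ = C / λ = 4.76×10^8 / 16.7 = 2.85×10^7 s.
In days: 2.85×10^7 s / (86400 s/day) = 330 days.

330 days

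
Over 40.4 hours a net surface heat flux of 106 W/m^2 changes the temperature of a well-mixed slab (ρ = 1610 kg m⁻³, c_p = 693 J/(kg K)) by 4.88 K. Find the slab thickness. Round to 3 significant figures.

2.83 m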